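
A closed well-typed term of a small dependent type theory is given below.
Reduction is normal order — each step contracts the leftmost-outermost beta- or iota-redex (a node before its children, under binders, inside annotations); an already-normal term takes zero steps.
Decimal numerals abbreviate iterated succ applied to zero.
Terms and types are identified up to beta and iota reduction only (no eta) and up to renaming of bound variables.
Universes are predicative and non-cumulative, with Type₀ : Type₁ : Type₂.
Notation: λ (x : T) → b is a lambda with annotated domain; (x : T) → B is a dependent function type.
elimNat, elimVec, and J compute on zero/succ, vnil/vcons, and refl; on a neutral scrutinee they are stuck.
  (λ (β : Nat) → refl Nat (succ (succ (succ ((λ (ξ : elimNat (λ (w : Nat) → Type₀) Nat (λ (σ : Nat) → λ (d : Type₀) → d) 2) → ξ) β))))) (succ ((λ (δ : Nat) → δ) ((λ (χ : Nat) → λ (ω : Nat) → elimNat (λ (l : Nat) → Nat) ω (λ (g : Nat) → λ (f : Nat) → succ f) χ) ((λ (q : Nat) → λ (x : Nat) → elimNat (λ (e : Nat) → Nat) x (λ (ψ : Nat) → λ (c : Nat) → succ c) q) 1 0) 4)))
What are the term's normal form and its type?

resulting normal form:
  refl Nat 9
inferred type:
  Eq Nat 9 9
observation: reduction starts at a beta-redex, and 15 normal-order steps reach the normal form.


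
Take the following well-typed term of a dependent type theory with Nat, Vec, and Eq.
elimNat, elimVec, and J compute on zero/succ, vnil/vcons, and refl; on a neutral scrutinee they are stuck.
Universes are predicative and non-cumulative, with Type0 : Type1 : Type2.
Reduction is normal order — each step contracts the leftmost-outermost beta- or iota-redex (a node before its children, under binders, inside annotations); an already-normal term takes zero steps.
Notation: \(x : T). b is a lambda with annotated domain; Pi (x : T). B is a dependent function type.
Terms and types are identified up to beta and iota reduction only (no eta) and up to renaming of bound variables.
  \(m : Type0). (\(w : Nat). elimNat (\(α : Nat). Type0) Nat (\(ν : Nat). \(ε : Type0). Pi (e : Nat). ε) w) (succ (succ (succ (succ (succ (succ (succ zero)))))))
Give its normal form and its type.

normal form:
  \(m : Type0). Pi (w : Nat). Pi (α : Nat). Pi (ν : Nat). Pi (ε : Nat). Pi (e : Nat). Pi (φ : Nat). Pi (x : Nat). Nat
inferred type:
  Pi (m : Type0). Type0
observation: the first redex contracted is a beta-redex; the normal form is reached in 23 normal-order steps.


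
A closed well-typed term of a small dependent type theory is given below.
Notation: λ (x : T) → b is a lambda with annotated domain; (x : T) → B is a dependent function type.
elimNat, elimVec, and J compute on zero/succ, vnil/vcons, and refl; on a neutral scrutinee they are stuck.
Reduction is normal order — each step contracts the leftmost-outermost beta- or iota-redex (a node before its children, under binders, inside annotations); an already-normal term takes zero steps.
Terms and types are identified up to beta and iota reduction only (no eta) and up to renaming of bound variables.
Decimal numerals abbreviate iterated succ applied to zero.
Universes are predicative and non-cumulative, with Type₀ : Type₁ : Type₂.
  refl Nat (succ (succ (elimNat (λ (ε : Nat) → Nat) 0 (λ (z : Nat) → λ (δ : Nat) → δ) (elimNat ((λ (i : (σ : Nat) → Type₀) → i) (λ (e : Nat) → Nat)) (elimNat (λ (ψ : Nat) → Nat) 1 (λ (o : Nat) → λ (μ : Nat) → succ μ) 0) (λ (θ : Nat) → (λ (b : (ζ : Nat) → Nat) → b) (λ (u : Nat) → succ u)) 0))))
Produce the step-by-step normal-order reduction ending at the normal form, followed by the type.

normal-order reduction:
  refl Nat (succ (succ (elimNat (λ (ε : Nat) → Nat) 0 (λ (z : Nat) → λ (δ : Nat) → δ) (elimNat ((λ (i : (σ : Nat) → Type₀) → i) (λ (e : Nat) → Nat)) (elimNat (λ (ψ : Nat) → Nat) 1 (λ (o : Nat) → λ (μ : Nat) → succ μ) 0) (λ (θ : Nat) → (λ (b : (ζ : Nat) → Nat) → b) (λ (u : Nat) → succ u)) 0))))
  ~> refl Nat (succ (succ (elimNat (λ (ε : Nat) → Nat) 0 (λ (z : Nat) → λ (δ : Nat) → δ) (elimNat (λ (i : Nat) → Nat) 1 (λ (σ : Nat) → λ (e : Nat) → succ e) 0))))
  ~> refl Nat (succ (succ (elimNat (λ (ε : Nat) → Nat) 0 (λ (z : Nat) → λ (δ : Nat) → δ) 1)))
  ~> refl Nat (succ (succ ((λ (ε : Nat) → λ (z : Nat) → z) 0 (elimNat (λ (δ : Nat) → Nat) 0 (λ (i : Nat) → λ (σ : Nat) → σ) 0))))
  ~> refl Nat (succ (succ ((λ (ε : Nat) → ε) (elimNat (λ (z : Nat) → Nat) 0 (λ (δ : Nat) → λ (i : Nat) → i) 0))))
  ~> refl Nat (succ (succ (elimNat (λ (ε : Nat) → Nat) 0 (λ (z : Nat) → λ (δ : Nat) → δ) 0)))
  ~> refl Nat 2
the term's type:
  Eq Nat 2 2


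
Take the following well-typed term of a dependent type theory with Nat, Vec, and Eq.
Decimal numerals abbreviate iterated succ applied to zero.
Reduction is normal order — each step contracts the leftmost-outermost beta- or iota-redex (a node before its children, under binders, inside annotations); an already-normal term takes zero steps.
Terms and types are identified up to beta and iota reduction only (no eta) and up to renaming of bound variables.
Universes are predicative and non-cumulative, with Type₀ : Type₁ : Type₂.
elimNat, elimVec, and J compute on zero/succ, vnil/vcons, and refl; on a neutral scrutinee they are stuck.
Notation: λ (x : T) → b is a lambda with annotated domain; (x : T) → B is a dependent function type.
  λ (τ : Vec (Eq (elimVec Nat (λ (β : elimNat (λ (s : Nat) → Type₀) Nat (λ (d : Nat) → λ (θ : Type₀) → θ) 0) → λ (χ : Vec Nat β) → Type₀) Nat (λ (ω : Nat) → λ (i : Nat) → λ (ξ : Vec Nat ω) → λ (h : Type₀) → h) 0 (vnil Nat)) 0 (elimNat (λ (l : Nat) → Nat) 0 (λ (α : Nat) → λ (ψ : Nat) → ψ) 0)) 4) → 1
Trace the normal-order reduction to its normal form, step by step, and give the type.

normal-order reduction sequence:
  λ (τ : Vec (Eq (elimVec Nat (λ (β : elimNat (λ (s : Nat) → Type₀) Nat (λ (d : Nat) → λ (θ : Type₀) → θ) 0) → λ (χ : Vec Nat β) → Type₀) Nat (λ (ω : Nat) → λ (i : Nat) → λ (ξ : Vec Nat ω) → λ (h : Type₀) → h) 0 (vnil Nat)) 0 (elimNat (λ (l : Nat) → Nat) 0 (λ (α : Nat) → λ (ψ : Nat) → ψ) 0)) 4) → 1
  ~> λ (τ : Vec (Eq Nat 0 (elimNat (λ (β : Nat) → Nat) 0 (λ (s : Nat) → λ (d : Nat) → d) 0)) 4) → 1
  ~> λ (τ : Vec (Eq Nat 0 0) 4) → 1
type:
  (τ : Vec (Eq Nat 0 0) 4) → Nat


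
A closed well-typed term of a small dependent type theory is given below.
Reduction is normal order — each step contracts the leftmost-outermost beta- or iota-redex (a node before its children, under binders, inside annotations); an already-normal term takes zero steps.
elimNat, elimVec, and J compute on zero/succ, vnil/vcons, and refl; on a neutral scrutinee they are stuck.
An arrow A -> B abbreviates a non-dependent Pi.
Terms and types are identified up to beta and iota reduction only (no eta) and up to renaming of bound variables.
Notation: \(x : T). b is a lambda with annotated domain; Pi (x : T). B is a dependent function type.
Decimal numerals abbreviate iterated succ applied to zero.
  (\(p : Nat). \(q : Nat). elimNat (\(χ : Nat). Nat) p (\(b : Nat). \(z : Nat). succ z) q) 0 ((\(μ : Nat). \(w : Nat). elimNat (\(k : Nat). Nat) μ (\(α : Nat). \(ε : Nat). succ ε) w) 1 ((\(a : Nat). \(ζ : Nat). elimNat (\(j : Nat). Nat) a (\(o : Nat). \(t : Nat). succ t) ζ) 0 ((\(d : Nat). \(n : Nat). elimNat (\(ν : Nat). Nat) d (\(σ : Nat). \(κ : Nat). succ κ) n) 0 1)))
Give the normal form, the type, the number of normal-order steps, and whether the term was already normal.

resulting normal form:
  2
type:
  Nat
steps to reach normal form (normal order): 27
started in normal form: no
first redex: a beta-redex


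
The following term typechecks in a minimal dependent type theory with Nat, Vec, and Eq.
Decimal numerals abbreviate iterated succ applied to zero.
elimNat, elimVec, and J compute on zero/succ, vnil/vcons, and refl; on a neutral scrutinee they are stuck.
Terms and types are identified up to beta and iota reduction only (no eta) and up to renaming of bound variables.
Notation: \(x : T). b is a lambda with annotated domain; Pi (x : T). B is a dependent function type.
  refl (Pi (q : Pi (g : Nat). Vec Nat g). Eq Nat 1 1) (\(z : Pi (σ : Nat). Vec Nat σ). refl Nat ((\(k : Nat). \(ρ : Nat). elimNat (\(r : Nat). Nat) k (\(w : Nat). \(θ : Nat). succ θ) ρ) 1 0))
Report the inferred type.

type:
  Eq (Pi (q : Pi (g : Nat). Vec Nat g). Eq Nat 1 1) (\(z : Pi (σ : Nat). Vec Nat σ). refl Nat 1) (\(k : Pi (ρ : Nat). Vec Nat ρ). refl Nat 1)


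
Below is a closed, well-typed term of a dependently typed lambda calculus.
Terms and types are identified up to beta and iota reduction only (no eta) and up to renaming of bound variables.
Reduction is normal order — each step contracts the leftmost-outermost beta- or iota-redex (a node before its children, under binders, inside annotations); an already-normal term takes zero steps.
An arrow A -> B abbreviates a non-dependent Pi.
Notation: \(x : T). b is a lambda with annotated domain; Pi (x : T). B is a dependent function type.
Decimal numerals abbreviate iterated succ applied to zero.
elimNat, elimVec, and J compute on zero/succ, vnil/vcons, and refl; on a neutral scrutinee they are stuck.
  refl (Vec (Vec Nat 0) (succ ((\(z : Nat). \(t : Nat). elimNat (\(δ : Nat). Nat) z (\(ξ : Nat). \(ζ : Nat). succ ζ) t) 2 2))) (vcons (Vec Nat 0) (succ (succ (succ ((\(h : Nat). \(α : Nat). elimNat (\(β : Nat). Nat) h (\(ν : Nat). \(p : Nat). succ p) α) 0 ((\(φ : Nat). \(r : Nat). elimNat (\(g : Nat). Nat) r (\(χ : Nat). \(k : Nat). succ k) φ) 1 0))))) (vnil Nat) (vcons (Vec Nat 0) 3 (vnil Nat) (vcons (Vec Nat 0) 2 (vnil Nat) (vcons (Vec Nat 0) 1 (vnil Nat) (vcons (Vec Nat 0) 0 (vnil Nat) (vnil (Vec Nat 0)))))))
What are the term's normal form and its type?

resulting normal form:
  refl (Vec (Vec Nat 0) 5) (vcons (Vec Nat 0) 4 (vnil Nat) (vcons (Vec Nat 0) 3 (vnil Nat) (vcons (Vec Nat 0) 2 (vnil Nat) (vcons (Vec Nat 0) 1 (vnil Nat) (vcons (Vec Nat 0) 0 (vnil Nat) (vnil (Vec Nat 0)))))))
type:
  Eq (Vec (Vec Nat 0) 5) (vcons (Vec Nat 0) 4 (vnil Nat) (vcons (Vec Nat 0) 3 (vnil Nat) (vcons (Vec Nat 0) 2 (vnil Nat) (vcons (Vec Nat 0) 1 (vnil Nat) (vcons (Vec Nat 0) 0 (vnil Nat) (vnil (Vec Nat 0))))))) (vcons (Vec Nat 0) 4 (vnil Nat) (vcons (Vec Nat 0) 3 (vnil Nat) (vcons (Vec Nat 0) 2 (vnil Nat) (vcons (Vec Nat 0) 1 (vnil Nat) (vcons (Vec Nat 0) 0 (vnil Nat) (vnil (Vec Nat 0)))))))
observation: 21 normal-order steps normalize the term, beginning with a beta-redex.


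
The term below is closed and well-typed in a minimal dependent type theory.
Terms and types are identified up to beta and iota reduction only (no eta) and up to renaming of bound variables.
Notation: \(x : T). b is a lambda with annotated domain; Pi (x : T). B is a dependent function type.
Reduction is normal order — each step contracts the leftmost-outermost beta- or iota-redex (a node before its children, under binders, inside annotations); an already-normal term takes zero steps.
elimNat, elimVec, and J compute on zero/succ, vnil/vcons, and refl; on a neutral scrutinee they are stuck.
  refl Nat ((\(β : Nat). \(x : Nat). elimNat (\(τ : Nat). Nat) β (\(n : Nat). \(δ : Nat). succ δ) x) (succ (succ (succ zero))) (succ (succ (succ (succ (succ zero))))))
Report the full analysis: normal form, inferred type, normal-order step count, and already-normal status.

normal form:
  refl Nat (succ (succ (succ (succ (succ (succ (succ (succ zero))))))))
type:
  Eq Nat (succ (succ (succ (succ (succ (succ (succ (succ zero)))))))) (succ (succ (succ (succ (succ (succ (succ (succ zero))))))))
steps to reach normal form (normal order): 18
started in normal form: no
first contracted redex: a beta-redex


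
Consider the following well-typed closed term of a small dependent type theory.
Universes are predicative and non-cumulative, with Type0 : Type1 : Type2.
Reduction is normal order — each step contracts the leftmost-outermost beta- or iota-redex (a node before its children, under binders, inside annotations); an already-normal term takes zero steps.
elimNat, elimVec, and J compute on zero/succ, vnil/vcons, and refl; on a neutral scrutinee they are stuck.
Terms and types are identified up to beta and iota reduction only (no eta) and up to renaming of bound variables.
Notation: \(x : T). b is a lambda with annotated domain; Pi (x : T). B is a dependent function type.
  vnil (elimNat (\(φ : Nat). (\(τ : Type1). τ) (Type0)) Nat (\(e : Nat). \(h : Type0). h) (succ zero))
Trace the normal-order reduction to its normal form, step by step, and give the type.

reduction (normal order):
  vnil (elimNat (\(φ : Nat). (\(τ : Type1). τ) (Type0)) Nat (\(e : Nat). \(h : Type0). h) (succ zero))
  ~> vnil ((\(φ : Nat). \(τ : Type0). τ) zero (elimNat (\(e : Nat). (\(h : Type1). h) (Type0)) Nat (\(m : Nat). \(r : Type0). r) zero))
  ~> vnil ((\(φ : Type0). φ) (elimNat (\(τ : Nat). (\(e : Type1). e) (Type0)) Nat (\(h : Nat). \(m : Type0). m) zero))
  ~> vnil (elimNat (\(φ : Nat). (\(τ : Type1). τ) (Type0)) Nat (\(e : Nat). \(h : Type0). h) zero)
  ~> vnil Nat
the term's type:
  Vec Nat zero


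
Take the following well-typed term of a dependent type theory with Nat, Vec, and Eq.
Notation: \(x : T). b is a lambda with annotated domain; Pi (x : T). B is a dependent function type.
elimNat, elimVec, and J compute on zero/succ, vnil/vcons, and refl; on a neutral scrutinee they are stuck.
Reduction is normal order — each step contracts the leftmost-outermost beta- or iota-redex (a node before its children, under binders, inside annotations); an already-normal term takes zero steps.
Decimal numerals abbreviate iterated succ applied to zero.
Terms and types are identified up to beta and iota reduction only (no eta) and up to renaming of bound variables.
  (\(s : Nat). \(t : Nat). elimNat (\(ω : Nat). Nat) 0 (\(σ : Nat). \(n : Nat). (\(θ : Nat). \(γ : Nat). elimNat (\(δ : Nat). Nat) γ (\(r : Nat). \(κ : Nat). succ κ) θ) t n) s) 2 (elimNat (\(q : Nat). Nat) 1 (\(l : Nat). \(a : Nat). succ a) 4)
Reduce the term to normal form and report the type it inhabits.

normal form:
  10
the term's type:
  Nat
observation: reduction starts at a beta-redex, and 71 normal-order steps reach the normal form.


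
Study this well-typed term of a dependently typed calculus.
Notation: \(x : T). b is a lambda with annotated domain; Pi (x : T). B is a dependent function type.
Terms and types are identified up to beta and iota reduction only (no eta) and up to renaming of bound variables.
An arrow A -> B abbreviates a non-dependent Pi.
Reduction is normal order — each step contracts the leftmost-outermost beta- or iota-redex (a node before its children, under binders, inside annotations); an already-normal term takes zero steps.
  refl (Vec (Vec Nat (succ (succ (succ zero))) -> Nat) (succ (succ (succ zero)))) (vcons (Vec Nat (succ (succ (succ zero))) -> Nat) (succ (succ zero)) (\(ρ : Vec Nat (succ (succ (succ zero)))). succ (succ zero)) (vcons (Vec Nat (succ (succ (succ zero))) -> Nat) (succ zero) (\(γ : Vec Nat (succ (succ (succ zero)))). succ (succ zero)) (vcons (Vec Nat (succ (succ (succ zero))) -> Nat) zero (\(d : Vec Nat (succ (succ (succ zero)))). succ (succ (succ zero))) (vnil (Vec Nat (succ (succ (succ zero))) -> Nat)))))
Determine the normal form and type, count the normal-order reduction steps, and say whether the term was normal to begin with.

reduced normal form:
  refl (Vec (Vec Nat (succ (succ (succ zero))) -> Nat) (succ (succ (succ zero)))) (vcons (Vec Nat (succ (succ (succ zero))) -> Nat) (succ (succ zero)) (\(ρ : Vec Nat (succ (succ (succ zero)))). succ (succ zero)) (vcons (Vec Nat (succ (succ (succ zero))) -> Nat) (succ zero) (\(γ : Vec Nat (succ (succ (succ zero)))). succ (succ zero)) (vcons (Vec Nat (succ (succ (succ zero))) -> Nat) zero (\(d : Vec Nat (succ (succ (succ zero)))). succ (succ (succ zero))) (vnil (Vec Nat (succ (succ (succ zero))) -> Nat)))))
inferred type:
  Eq (Vec (Vec Nat (succ (succ (succ zero))) -> Nat) (succ (succ (succ zero)))) (vcons (Vec Nat (succ (succ (succ zero))) -> Nat) (succ (succ zero)) (\(ρ : Vec Nat (succ (succ (succ zero)))). succ (succ zero)) (vcons (Vec Nat (succ (succ (succ zero))) -> Nat) (succ zero) (\(γ : Vec Nat (succ (succ (succ zero)))). succ (succ zero)) (vcons (Vec Nat (succ (succ (succ zero))) -> Nat) zero (\(d : Vec Nat (succ (succ (succ zero)))). succ (succ (succ zero))) (vnil (Vec Nat (succ (succ (succ zero))) -> Nat))))) (vcons (Vec Nat (succ (succ (succ zero))) -> Nat) (succ (succ zero)) (\(k : Vec Nat (succ (succ (succ zero)))). succ (succ zero)) (vcons (Vec Nat (succ (succ (succ zero))) -> Nat) (succ zero) (\(z : Vec Nat (succ (succ (succ zero)))). succ (succ zero)) (vcons (Vec Nat (succ (succ (succ zero))) -> Nat) zero (\(w : Vec Nat (succ (succ (succ zero)))). succ (succ (succ zero))) (vnil (Vec Nat (succ (succ (succ zero))) -> Nat)))))
normal-order step count: 0
already normal: yes


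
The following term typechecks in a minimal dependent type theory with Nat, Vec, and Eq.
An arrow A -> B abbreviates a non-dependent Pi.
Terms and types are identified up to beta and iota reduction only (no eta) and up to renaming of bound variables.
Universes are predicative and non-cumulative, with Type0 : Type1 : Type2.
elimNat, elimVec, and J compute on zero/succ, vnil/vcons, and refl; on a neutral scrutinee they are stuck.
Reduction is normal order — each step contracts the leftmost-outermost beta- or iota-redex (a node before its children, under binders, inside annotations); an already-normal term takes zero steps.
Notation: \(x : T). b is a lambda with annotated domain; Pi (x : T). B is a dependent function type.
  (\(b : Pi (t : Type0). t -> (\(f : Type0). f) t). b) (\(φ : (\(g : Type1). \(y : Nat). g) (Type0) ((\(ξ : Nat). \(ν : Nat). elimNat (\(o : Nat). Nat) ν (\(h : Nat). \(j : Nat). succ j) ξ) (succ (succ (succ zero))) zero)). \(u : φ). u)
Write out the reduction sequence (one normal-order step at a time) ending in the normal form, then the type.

normal-order reduction:
  (\(b : Pi (t : Type0). t -> (\(f : Type0). f) t). b) (\(φ : (\(g : Type1). \(y : Nat). g) (Type0) ((\(ξ : Nat). \(ν : Nat). elimNat (\(o : Nat). Nat) ν (\(h : Nat). \(j : Nat). succ j) ξ) (succ (succ (succ zero))) zero)). \(u : φ). u)
  ~> \(b : (\(t : Type1). \(f : Nat). t) (Type0) ((\(φ : Nat). \(g : Nat). elimNat (\(y : Nat). Nat) g (\(ξ : Nat). \(ν : Nat). succ ν) φ) (succ (succ (succ zero))) zero)). \(o : b). o
  ~> \(b : (\(t : Nat). Type0) ((\(f : Nat). \(φ : Nat). elimNat (\(g : Nat). Nat) φ (\(y : Nat). \(ξ : Nat). succ ξ) f) (succ (succ (succ zero))) zero)). \(ν : b). ν
  ~> \(b : Type0). \(t : b). t
type:
  Pi (b : Type0). b -> b


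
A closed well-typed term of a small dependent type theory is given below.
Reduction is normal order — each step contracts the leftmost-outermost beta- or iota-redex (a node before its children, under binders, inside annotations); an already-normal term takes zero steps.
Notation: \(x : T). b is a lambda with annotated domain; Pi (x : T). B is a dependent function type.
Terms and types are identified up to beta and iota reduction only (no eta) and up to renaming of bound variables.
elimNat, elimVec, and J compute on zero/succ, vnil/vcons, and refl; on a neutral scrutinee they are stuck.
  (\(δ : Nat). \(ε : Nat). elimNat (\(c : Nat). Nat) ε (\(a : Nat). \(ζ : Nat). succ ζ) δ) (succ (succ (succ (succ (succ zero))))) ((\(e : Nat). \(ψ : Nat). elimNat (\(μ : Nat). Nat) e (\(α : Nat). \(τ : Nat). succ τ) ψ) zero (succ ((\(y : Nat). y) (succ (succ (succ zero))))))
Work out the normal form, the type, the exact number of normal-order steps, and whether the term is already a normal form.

normal form:
  succ (succ (succ (succ (succ (succ (succ (succ (succ zero))))))))
the term's type:
  Nat
steps to reach normal form (normal order): 34
term was already normal: no
first contracted redex: a beta-redex


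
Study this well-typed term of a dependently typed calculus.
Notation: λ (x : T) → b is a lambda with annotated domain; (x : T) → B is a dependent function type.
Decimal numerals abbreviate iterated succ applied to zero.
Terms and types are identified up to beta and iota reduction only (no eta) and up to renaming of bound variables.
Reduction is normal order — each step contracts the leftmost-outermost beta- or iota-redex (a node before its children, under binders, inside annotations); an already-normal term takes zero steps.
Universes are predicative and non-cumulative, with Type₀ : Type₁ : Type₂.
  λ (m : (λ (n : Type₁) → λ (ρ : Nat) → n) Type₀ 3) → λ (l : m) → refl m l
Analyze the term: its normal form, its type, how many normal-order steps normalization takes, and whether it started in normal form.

reduced normal form:
  λ (m : Type₀) → λ (n : m) → refl m n
type:
  (m : Type₀) → (n : m) → Eq m n n
steps to reach normal form (normal order): 2
started in normal form: no
first redex: a beta-redex


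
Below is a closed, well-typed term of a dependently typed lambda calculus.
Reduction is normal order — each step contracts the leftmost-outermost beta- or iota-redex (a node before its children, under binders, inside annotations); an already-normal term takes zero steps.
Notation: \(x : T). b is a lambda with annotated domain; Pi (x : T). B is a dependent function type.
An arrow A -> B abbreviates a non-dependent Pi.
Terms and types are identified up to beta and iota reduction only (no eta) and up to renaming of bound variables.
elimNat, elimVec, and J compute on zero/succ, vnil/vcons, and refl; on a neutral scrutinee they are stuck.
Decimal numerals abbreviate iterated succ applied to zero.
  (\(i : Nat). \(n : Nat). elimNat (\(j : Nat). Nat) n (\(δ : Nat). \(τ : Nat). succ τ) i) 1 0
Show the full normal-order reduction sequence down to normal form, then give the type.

normal-order reduction sequence:
  (\(i : Nat). \(n : Nat). elimNat (\(j : Nat). Nat) n (\(δ : Nat). \(τ : Nat). succ τ) i) 1 0
  ~> (\(i : Nat). elimNat (\(n : Nat). Nat) i (\(j : Nat). \(δ : Nat). succ δ) 1) 0
  ~> elimNat (\(i : Nat). Nat) 0 (\(n : Nat). \(j : Nat). succ j) 1
  ~> (\(i : Nat). \(n : Nat). succ n) 0 (elimNat (\(j : Nat). Nat) 0 (\(δ : Nat). \(τ : Nat). succ τ) 0)
  ~> (\(i : Nat). succ i) (elimNat (\(n : Nat). Nat) 0 (\(j : Nat). \(δ : Nat). succ δ) 0)
  ~> succ (elimNat (\(i : Nat). Nat) 0 (\(n : Nat). \(j : Nat). succ j) 0)
  ~> 1
the term's type:
  Nat


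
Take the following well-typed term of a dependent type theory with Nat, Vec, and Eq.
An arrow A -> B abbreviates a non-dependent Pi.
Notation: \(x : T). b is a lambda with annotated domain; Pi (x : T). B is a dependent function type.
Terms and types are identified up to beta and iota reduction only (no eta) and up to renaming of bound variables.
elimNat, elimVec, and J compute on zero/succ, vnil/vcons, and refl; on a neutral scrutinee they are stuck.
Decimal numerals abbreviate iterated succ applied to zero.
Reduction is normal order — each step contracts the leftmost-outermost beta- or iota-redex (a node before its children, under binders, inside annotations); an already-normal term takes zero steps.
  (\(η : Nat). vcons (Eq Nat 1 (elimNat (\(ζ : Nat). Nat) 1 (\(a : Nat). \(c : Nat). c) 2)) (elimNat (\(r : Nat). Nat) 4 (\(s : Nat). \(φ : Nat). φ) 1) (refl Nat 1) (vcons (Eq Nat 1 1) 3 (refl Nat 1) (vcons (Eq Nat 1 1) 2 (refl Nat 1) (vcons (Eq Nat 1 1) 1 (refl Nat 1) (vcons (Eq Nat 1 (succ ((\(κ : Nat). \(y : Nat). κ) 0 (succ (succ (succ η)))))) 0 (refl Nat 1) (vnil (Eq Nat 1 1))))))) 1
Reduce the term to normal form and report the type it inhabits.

reduced normal form:
  vcons (Eq Nat 1 1) 4 (refl Nat 1) (vcons (Eq Nat 1 1) 3 (refl Nat 1) (vcons (Eq Nat 1 1) 2 (refl Nat 1) (vcons (Eq Nat 1 1) 1 (refl Nat 1) (vcons (Eq Nat 1 1) 0 (refl Nat 1) (vnil (Eq Nat 1 1))))))
inferred type:
  Vec (Eq Nat 1 1) 5
observation: the term reaches its normal form after 14 normal-order steps.


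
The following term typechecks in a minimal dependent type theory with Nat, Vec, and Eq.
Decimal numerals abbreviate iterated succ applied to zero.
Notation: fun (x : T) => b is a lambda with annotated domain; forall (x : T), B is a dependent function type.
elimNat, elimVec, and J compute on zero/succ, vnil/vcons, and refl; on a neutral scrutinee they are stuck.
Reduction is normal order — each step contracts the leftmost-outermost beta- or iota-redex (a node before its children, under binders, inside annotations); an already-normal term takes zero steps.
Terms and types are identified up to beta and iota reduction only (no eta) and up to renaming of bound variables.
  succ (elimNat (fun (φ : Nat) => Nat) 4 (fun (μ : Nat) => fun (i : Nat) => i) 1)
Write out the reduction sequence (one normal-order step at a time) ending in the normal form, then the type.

normal-order reduction:
  succ (elimNat (fun (φ : Nat) => Nat) 4 (fun (μ : Nat) => fun (i : Nat) => i) 1)
  ~> succ ((fun (φ : Nat) => fun (μ : Nat) => μ) 0 (elimNat (fun (i : Nat) => Nat) 4 (fun (θ : Nat) => fun (k : Nat) => k) 0))
  ~> succ ((fun (φ : Nat) => φ) (elimNat (fun (μ : Nat) => Nat) 4 (fun (i : Nat) => fun (θ : Nat) => θ) 0))
  ~> succ (elimNat (fun (φ : Nat) => Nat) 4 (fun (μ : Nat) => fun (i : Nat) => i) 0)
  ~> 5
the term's type:
  Nat


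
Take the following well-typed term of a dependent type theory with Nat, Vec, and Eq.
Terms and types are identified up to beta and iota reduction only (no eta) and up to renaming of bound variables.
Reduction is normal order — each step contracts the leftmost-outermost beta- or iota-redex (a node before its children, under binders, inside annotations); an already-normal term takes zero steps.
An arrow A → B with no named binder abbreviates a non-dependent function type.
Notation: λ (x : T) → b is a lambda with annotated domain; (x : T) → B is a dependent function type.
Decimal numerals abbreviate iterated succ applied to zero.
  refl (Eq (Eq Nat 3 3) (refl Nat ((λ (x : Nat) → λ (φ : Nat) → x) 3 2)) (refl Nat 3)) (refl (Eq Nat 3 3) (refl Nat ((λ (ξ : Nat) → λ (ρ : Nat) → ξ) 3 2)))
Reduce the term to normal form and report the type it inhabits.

reduced normal form:
  refl (Eq (Eq Nat 3 3) (refl Nat 3) (refl Nat 3)) (refl (Eq Nat 3 3) (refl Nat 3))
the term's type:
  Eq (Eq (Eq Nat 3 3) (refl Nat 3) (refl Nat 3)) (refl (Eq Nat 3 3) (refl Nat 3)) (refl (Eq Nat 3 3) (refl Nat 3))
observation: normalization takes exactly 4 steps under the normal-order strategy.


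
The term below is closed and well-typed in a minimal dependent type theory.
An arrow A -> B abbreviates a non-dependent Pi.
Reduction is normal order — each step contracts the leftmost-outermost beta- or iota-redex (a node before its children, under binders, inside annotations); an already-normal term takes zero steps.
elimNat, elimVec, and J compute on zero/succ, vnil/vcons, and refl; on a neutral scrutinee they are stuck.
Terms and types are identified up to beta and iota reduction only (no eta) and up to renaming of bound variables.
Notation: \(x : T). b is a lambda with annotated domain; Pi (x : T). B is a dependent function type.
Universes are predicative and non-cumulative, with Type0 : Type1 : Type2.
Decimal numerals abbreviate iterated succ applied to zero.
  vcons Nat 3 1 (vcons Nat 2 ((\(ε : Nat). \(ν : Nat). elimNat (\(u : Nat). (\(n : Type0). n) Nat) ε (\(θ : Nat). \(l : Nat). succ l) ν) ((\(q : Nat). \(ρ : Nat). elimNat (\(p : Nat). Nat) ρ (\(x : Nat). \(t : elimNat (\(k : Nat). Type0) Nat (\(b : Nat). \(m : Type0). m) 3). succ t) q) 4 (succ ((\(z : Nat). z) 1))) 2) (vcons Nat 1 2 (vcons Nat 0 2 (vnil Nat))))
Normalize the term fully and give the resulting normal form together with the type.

resulting normal form:
  vcons Nat 3 1 (vcons Nat 2 8 (vcons Nat 1 2 (vcons Nat 0 2 (vnil Nat))))
inferred type:
  Vec Nat 4
observation: reduction starts at a beta-redex, and 25 normal-order steps reach the normal form.


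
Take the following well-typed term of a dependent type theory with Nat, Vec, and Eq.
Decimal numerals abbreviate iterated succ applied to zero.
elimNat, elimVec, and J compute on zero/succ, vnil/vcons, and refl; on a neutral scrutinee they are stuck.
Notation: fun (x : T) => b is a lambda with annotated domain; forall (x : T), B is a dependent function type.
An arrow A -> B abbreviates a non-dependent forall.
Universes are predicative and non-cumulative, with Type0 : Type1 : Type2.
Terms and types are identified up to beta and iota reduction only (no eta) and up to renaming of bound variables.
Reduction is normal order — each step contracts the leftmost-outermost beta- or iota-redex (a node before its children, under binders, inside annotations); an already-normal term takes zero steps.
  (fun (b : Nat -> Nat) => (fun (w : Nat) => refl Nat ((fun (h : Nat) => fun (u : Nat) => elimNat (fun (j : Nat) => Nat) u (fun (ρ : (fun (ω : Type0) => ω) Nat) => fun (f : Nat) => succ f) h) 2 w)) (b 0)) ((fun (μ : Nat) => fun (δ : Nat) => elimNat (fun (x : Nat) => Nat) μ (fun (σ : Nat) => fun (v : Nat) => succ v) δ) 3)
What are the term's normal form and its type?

normal form:
  refl Nat 5
the term's type:
  Eq Nat 5 5
observation: the term reaches its normal form after 14 normal-order steps.


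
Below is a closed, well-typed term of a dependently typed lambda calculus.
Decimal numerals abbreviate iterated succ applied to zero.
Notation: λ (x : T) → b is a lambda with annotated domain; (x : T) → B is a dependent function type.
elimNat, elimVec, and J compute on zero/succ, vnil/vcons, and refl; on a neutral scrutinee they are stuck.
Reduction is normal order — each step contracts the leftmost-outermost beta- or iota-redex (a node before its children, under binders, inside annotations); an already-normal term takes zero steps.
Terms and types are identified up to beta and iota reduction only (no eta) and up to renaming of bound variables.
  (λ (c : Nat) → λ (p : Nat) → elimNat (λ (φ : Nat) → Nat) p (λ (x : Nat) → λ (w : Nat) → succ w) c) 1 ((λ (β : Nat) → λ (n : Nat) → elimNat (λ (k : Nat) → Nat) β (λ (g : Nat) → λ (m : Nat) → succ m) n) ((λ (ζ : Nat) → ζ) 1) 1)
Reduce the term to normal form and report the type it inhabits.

resulting normal form:
  3
the term's type:
  Nat
observation: contracting a beta-redex first, the term normalizes in 13 steps.


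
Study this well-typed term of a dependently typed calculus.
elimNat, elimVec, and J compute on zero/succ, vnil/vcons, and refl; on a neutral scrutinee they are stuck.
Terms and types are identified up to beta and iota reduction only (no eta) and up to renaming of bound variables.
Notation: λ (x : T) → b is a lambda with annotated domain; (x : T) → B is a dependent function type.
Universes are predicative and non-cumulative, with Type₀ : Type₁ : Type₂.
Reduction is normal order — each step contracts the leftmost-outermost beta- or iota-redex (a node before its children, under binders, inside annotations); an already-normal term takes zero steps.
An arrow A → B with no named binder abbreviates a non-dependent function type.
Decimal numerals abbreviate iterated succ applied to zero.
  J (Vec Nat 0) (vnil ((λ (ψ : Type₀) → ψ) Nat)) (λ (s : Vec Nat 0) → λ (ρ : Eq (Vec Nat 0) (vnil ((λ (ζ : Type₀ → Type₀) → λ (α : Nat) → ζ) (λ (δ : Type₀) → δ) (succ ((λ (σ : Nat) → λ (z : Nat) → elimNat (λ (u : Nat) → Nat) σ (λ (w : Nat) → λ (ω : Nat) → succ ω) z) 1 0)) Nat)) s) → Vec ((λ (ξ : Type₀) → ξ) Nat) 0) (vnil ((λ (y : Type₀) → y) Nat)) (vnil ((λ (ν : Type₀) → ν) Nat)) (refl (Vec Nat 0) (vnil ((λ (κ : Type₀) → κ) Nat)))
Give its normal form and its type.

resulting normal form:
  vnil Nat
type:
  Vec Nat 0
observation: 2 normal-order steps normalize the term, beginning with a J iota-redex.


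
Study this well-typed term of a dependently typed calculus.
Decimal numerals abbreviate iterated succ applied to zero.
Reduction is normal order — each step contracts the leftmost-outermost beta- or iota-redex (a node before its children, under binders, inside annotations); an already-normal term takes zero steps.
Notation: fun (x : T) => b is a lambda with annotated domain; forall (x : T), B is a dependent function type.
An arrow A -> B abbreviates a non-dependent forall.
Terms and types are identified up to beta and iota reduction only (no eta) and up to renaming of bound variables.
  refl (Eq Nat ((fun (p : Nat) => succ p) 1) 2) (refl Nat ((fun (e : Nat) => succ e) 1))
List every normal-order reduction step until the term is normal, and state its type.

normal-order reduction sequence:
  refl (Eq Nat ((fun (p : Nat) => succ p) 1) 2) (refl Nat ((fun (e : Nat) => succ e) 1))
  ~> refl (Eq Nat 2 2) (refl Nat ((fun (p : Nat) => succ p) 1))
  ~> refl (Eq Nat 2 2) (refl Nat 2)
inferred type:
  Eq (Eq Nat 2 2) (refl Nat 2) (refl Nat 2)


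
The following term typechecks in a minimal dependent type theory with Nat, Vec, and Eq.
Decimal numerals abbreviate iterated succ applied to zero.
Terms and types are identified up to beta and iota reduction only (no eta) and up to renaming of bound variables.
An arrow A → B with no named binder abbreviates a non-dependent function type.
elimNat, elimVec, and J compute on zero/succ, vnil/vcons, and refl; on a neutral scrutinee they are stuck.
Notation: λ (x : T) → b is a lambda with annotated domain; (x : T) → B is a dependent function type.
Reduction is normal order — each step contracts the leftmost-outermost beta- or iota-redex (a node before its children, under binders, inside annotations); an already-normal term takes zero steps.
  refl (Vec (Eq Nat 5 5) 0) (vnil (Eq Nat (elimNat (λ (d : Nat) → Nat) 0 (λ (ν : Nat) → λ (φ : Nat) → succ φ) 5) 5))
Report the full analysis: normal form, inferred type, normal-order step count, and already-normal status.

resulting normal form:
  refl (Vec (Eq Nat 5 5) 0) (vnil (Eq Nat 5 5))
the term's type:
  Eq (Vec (Eq Nat 5 5) 0) (vnil (Eq Nat 5 5)) (vnil (Eq Nat 5 5))
normal-order step count: 16
term was already normal: no
first redex: an elimNat iota-redex


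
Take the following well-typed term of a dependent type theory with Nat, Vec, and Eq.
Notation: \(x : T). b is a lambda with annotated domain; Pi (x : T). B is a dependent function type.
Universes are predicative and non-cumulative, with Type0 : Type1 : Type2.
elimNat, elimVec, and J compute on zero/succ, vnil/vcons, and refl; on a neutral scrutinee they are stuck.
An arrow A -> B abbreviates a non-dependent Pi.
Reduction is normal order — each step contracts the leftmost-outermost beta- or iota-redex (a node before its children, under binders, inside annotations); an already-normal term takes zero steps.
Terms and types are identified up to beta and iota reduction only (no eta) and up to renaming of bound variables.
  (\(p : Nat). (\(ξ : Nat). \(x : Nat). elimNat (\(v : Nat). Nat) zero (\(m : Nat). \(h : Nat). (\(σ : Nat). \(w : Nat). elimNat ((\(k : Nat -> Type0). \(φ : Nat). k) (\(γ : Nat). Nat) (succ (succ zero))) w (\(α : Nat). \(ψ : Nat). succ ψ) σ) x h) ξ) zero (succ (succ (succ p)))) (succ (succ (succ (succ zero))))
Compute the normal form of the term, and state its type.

normal form:
  zero
inferred type:
  Nat


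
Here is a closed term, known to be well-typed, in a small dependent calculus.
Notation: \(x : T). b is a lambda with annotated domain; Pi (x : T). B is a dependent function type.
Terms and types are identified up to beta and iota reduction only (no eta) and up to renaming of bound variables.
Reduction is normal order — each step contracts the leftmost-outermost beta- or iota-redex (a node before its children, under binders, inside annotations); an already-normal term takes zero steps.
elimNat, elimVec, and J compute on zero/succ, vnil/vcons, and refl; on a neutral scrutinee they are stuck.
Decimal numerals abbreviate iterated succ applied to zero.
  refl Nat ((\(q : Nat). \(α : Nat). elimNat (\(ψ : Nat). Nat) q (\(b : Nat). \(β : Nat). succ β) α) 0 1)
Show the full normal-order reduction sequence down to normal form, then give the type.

normal-order reduction:
  refl Nat ((\(q : Nat). \(α : Nat). elimNat (\(ψ : Nat). Nat) q (\(b : Nat). \(β : Nat). succ β) α) 0 1)
  ~> refl Nat ((\(q : Nat). elimNat (\(α : Nat). Nat) 0 (\(ψ : Nat). \(b : Nat). succ b) q) 1)
  ~> refl Nat (elimNat (\(q : Nat). Nat) 0 (\(α : Nat). \(ψ : Nat). succ ψ) 1)
  ~> refl Nat ((\(q : Nat). \(α : Nat). succ α) 0 (elimNat (\(ψ : Nat). Nat) 0 (\(b : Nat). \(β : Nat). succ β) 0))
  ~> refl Nat ((\(q : Nat). succ q) (elimNat (\(α : Nat). Nat) 0 (\(ψ : Nat). \(b : Nat). succ b) 0))
  ~> refl Nat (succ (elimNat (\(q : Nat). Nat) 0 (\(α : Nat). \(ψ : Nat). succ ψ) 0))
  ~> refl Nat 1
inferred type:
  Eq Nat 1 1


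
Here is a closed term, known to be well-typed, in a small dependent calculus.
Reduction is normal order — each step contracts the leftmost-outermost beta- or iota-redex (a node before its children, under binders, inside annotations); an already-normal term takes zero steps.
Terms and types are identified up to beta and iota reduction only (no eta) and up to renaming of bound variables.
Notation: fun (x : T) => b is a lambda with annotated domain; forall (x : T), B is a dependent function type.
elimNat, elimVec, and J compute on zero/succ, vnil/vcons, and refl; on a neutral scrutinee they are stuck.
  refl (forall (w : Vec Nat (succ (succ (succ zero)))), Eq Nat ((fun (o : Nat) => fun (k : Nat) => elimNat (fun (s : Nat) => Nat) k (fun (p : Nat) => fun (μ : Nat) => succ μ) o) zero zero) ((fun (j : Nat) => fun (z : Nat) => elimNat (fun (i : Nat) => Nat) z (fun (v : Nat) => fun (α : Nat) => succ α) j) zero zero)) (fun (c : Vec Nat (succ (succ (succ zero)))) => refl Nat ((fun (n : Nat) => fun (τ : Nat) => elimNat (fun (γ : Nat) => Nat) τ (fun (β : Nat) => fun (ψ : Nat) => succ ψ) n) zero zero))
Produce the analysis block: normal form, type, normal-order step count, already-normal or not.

reduced normal form:
  refl (forall (w : Vec Nat (succ (succ (succ zero)))), Eq Nat zero zero) (fun (o : Vec Nat (succ (succ (succ zero)))) => refl Nat zero)
inferred type:
  Eq (forall (w : Vec Nat (succ (succ (succ zero)))), Eq Nat zero zero) (fun (o : Vec Nat (succ (succ (succ zero)))) => refl Nat zero) (fun (k : Vec Nat (succ (succ (succ zero)))) => refl Nat zero)
reduction steps (normal order): 9
term was already normal: no
first contracted redex: a beta-redex


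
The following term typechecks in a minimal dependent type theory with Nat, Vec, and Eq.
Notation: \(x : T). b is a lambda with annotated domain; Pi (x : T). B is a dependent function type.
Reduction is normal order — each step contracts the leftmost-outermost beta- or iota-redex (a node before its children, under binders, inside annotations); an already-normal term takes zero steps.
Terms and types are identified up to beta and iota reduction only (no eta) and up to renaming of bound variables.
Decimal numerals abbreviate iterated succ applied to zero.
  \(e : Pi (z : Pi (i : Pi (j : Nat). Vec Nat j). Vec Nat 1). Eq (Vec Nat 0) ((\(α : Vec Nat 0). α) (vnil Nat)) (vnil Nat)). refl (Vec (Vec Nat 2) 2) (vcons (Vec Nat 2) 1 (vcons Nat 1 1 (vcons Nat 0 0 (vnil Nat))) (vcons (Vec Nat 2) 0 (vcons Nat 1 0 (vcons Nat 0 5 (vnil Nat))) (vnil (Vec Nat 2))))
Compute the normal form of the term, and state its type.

reduced normal form:
  \(e : Pi (z : Pi (i : Pi (j : Nat). Vec Nat j). Vec Nat 1). Eq (Vec Nat 0) (vnil Nat) (vnil Nat)). refl (Vec (Vec Nat 2) 2) (vcons (Vec Nat 2) 1 (vcons Nat 1 1 (vcons Nat 0 0 (vnil Nat))) (vcons (Vec Nat 2) 0 (vcons Nat 1 0 (vcons Nat 0 5 (vnil Nat))) (vnil (Vec Nat 2))))
type:
  Pi (e : Pi (z : Pi (i : Pi (j : Nat). Vec Nat j). Vec Nat 1). Eq (Vec Nat 0) (vnil Nat) (vnil Nat)). Eq (Vec (Vec Nat 2) 2) (vcons (Vec Nat 2) 1 (vcons Nat 1 1 (vcons Nat 0 0 (vnil Nat))) (vcons (Vec Nat 2) 0 (vcons Nat 1 0 (vcons Nat 0 5 (vnil Nat))) (vnil (Vec Nat 2)))) (vcons (Vec Nat 2) 1 (vcons Nat 1 1 (vcons Nat 0 0 (vnil Nat))) (vcons (Vec Nat 2) 0 (vcons Nat 1 0 (vcons Nat 0 5 (vnil Nat))) (vnil (Vec Nat 2))))
observation: normalization takes exactly 1 step under the normal-order strategy.
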